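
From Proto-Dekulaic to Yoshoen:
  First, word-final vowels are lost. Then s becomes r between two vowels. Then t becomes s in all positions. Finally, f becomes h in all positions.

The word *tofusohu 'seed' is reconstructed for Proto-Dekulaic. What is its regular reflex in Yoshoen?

sohuroh

Yoshoen: *tofusohu > tofusoh > tofuroh > sofuroh > sohuroh  (by apocope, rhotacism, unconditioned shift, unconditioned shift)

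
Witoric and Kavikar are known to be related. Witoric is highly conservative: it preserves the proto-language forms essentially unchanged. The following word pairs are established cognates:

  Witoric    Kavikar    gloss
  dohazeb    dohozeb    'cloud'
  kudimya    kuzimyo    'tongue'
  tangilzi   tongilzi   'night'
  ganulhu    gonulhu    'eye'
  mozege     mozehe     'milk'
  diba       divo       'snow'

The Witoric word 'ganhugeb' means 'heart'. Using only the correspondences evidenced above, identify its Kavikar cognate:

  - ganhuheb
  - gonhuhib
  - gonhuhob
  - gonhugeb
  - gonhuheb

tangilzi ~ tongilzi, ganulhu ~ gonulhu — Witoric a corresponds to Kavikar o after a consonant, before a nasal.
mozege ~ mozehe — Witoric g corresponds to Kavikar h between vowels (before a front vowel).
Applying these to Witoric 'ganhugeb':
  ganhugeb → gonhugeb   (a→o after a consonant, before a nasal)
  gonhugeb → gonhuheb   (g→h between vowels (before a front vowel))
So the Kavikar cognate is 'gonhuheb'.

gonhuheb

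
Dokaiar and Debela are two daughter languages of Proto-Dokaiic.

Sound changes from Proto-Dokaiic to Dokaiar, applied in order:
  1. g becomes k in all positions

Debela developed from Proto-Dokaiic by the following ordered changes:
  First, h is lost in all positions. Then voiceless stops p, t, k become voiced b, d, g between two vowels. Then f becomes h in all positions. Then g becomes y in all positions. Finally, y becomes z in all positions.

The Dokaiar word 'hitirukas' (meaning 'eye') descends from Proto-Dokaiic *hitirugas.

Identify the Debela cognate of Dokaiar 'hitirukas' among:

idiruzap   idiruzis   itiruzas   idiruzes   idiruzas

Debela: *hitirugas
  hitirugas → itirugas   [h-loss]
  itirugas → idirugas   [intervocalic voicing]
  idirugas (rule 3 does not apply)
  idirugas → idiruyas   [unconditioned shift]
  idiruyas → idiruzas   [unconditioned shift]
  giving Debela idiruzas.
The other candidates each miss or misapply at least one Debela change.

idiruzas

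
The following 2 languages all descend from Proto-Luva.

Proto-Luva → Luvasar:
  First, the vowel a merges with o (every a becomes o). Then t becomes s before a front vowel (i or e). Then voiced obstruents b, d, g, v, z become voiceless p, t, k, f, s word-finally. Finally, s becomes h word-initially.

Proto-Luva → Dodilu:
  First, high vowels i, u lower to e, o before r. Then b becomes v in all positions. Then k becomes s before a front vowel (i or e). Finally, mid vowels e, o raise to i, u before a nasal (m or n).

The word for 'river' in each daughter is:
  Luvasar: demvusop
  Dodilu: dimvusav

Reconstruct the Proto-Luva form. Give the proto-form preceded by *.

Position 8: Luvasar has p, Dodilu has v. Taking the neighbouring segments as reconstructed: Luvasar p could go back to *p or *b; Dodilu v could go back to *b or *v — the one source consistent with every daughter is *b.
Position 7: Luvasar has o, Dodilu has a. Dodilu preserves a here (none of its changes turn any other segment into a), so the proto-segment is *a.
Position 2: Luvasar has e, Dodilu has i. Luvasar preserves e here (none of its changes turn any other segment into e), so the proto-segment is *e.
The remaining positions agree across the daughters. Check the candidate against every language:
Luvasar: start from *demvusab.
  rule 1 (vowel merger): demvusab → demvusob
  rule 2: no change — demvusob
  rule 3 (final devoicing): demvusob → demvusop
  rule 4: no change — demvusop
  ⇒ Luvasar demvusop
Dodilu: start from *demvusab.
  rule 1: no change — demvusab
  rule 2 (unconditioned shift): demvusab → demvusav
  rule 3: no change — demvusav
  rule 4 (pre-nasal raising): demvusav → dimvusav
  ⇒ Dodilu dimvusav
Only *demvusab yields all of Luvasar demvusop, Dodilu dimvusav.

*demvusab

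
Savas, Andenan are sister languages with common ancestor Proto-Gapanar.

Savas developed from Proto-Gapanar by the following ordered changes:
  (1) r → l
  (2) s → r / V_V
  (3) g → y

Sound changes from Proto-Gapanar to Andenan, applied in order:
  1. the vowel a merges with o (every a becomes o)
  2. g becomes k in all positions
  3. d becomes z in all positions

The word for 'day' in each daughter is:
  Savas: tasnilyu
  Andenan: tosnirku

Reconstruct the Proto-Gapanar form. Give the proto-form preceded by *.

Position 6: Savas has l, Andenan has r. Andenan preserves r here (none of its changes turn any other segment into r), so the proto-segment is *r.
Position 2: Savas has a, Andenan has o. Savas preserves a here (none of its changes turn any other segment into a), so the proto-segment is *a.
Position 7: Savas has y, Andenan has k. Taking the neighbouring segments as reconstructed: Savas y could go back to *g or *y; Andenan k could go back to *k or *g — the one source consistent with every daughter is *g.
Verify the candidate proto-form against each daughter:
Savas: start from *tasnirgu.
  rule 1 (unconditioned shift): tasnirgu → tasnilgu
  rule 2: no change — tasnilgu
  rule 3 (unconditioned shift): tasnilgu → tasnilyu
  ⇒ Savas tasnilyu
Andenan: *tasnirgu > tosnirgu > tosnirku  (by vowel merger, unconditioned shift)
*tasnirgu is the unique common source.

*tasnirgu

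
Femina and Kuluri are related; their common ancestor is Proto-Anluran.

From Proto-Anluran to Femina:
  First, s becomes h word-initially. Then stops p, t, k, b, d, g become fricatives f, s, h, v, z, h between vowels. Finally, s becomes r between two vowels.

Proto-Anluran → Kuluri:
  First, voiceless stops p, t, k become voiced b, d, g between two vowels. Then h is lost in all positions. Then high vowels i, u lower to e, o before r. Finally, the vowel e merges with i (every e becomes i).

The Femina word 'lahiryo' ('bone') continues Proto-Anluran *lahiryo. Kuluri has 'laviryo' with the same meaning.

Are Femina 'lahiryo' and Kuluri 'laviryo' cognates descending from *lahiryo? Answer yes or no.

no

Derive the expected Kuluri reflex of *lahiryo:
Kuluri: start from *lahiryo.
  rule 1: no change — lahiryo
  rule 2 (h-loss): lahiryo → lairyo
  rule 3 (pre-rhotic lowering): lairyo → laeryo
  rule 4 (vowel merger): laeryo → lairyo
  ⇒ Kuluri lairyo
The regular Kuluri reflex would be 'lairyo', but the attested form is 'laviryo'. The correspondence is irregular, so they are not cognates (the Kuluri form has a different source).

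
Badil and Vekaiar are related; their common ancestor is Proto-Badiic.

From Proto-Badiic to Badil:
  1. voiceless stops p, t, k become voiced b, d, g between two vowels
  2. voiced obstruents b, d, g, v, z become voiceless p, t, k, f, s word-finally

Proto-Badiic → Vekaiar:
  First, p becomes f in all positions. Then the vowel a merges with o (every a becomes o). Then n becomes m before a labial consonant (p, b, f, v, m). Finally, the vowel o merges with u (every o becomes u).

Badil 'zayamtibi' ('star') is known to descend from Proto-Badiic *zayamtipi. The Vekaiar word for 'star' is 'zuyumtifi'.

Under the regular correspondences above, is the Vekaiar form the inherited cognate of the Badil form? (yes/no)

yes

Derive the expected Vekaiar reflex of *zayamtipi:
Vekaiar: *zayamtipi > zayamtifi > zoyomtifi > zuyumtifi  (by unconditioned shift, vowel merger, vowel merger)
Vekaiar 'zuyumtifi' matches the regular reflex exactly, so the pair is cognate.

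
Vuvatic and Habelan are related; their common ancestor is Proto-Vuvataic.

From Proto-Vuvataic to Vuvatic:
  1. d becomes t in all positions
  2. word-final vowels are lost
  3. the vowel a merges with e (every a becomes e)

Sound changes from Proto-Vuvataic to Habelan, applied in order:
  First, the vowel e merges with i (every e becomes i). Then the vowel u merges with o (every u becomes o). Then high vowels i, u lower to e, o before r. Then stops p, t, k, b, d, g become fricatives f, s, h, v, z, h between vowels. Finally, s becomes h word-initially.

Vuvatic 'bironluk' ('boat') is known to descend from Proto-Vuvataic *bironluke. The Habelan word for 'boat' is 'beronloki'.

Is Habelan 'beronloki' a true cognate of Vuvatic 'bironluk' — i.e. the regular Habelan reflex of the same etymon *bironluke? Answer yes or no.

no

Derive the expected Habelan reflex of *bironluke:
Habelan: *bironluke
  bironluke → bironluki   [vowel merger]
  bironluki → bironloki   [vowel merger]
  bironloki → beronloki   [pre-rhotic lowering]
  beronloki → beronlohi   [intervocalic lenition]
  beronlohi (rule 5 does not apply)
  giving Habelan beronlohi.
The regular Habelan reflex would be 'beronlohi', but the attested form is 'beronloki'. The correspondence is irregular, so they are not cognates (the Habelan form has a different source).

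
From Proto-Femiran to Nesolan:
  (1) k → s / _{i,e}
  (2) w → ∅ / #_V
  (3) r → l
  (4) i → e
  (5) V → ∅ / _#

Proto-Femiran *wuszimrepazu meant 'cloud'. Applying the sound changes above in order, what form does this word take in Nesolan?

uszemlepaz

Nesolan: *wuszimrepazu
  wuszimrepazu (rule 1 does not apply)
  wuszimrepazu → uszimrepazu   [glide loss]
  uszimrepazu → uszimlepazu   [unconditioned shift]
  uszimlepazu → uszemlepazu   [vowel merger]
  uszemlepazu → uszemlepaz   [apocope]
  giving Nesolan uszemlepaz.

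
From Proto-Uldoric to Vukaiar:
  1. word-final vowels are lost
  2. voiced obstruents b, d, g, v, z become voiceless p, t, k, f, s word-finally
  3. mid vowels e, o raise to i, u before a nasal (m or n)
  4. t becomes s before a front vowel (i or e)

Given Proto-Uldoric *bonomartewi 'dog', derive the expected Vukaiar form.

Vukaiar: *bonomartewi > bonomartew > bunumartew > bunumarsew  (by apocope, pre-nasal raising, palatalisation)

bunumarsew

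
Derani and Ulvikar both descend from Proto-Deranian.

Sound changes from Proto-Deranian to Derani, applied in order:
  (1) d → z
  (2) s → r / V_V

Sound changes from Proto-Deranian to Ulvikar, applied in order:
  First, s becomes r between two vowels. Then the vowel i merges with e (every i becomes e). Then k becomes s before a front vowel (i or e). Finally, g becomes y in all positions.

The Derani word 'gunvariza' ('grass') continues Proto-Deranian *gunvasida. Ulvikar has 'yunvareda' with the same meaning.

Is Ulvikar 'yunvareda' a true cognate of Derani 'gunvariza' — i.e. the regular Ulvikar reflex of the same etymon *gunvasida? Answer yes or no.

yes

Derive the expected Ulvikar reflex of *gunvasida:
Ulvikar: *gunvasida > gunvarida > gunvareda > yunvareda  (by rhotacism, vowel merger, unconditioned shift)
Ulvikar 'yunvareda' matches the regular reflex exactly, so the pair is cognate.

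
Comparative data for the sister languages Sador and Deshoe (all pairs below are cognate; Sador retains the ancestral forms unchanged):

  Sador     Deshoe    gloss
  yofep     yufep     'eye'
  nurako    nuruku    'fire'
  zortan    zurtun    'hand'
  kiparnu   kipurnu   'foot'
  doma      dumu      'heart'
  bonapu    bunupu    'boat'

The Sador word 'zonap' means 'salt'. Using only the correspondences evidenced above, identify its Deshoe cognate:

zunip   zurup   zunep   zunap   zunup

zunup

bonapu ~ bunupu — Sador o corresponds to Deshoe u after a consonant, before a nasal.
bonapu ~ bunupu — Sador a corresponds to Deshoe u after a consonant, before a labial obstruent.
Applying these to Sador 'zonap':
  zonap → zunap   (o→u after a consonant, before a nasal)
  zunap → zunup   (a→u after a consonant, before a labial obstruent)
So the Deshoe cognate is 'zunup'.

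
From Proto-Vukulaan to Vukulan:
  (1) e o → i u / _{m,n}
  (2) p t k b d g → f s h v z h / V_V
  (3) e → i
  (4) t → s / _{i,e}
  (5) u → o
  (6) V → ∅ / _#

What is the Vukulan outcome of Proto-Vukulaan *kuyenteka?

koyinsih

Vukulan: *kuyenteka
  kuyenteka → kuyinteka   [pre-nasal raising]
  kuyinteka → kuyinteha   [intervocalic lenition]
  kuyinteha → kuyintiha   [vowel merger]
  kuyintiha → kuyinsiha   [palatalisation]
  kuyinsiha → koyinsiha   [vowel merger]
  koyinsiha → koyinsih   [apocope]
  giving Vukulan koyinsih.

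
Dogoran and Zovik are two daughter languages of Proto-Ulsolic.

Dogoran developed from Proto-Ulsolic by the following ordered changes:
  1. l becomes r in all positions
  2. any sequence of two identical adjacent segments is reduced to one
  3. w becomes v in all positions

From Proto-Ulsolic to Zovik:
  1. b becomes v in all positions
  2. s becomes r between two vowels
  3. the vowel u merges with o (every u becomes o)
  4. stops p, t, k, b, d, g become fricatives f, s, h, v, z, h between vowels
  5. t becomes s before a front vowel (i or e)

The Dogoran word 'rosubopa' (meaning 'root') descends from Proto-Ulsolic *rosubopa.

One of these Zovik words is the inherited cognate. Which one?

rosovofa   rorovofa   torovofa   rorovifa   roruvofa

Zovik: *rosubopa > rosuvopa > roruvopa > rorovopa > rorovofa  (by unconditioned shift, rhotacism, vowel merger, intervocalic lenition)
The other candidates each miss or misapply at least one Zovik change.

rorovofa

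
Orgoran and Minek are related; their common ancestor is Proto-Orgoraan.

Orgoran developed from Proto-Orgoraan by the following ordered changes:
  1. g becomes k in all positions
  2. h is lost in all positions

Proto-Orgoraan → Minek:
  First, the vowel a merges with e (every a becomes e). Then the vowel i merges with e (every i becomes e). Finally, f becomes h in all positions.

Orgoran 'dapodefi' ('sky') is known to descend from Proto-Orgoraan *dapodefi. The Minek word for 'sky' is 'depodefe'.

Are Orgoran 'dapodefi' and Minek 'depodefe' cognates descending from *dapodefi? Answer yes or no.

no

Derive the expected Minek reflex of *dapodefi:
Minek: *dapodefi > depodefi > depodefe > depodehe  (by vowel merger, vowel merger, unconditioned shift)
The regular Minek reflex would be 'depodehe', but the attested form is 'depodefe'. The correspondence is irregular, so they are not cognates (the Minek form has a different source).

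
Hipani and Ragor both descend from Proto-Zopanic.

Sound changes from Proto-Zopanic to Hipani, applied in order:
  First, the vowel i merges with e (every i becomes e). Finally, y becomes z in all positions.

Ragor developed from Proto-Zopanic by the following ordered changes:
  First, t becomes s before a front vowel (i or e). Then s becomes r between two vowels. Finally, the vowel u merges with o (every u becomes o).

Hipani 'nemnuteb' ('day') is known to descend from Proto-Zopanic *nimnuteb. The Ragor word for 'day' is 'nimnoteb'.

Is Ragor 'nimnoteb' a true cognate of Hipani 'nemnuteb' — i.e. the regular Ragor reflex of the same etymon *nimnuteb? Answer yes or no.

Derive the expected Ragor reflex of *nimnuteb:
Ragor: *nimnuteb > nimnuseb > nimnureb > nimnoreb  (by palatalisation, rhotacism, vowel merger)
The regular Ragor reflex would be 'nimnoreb', but the attested form is 'nimnoteb'. The correspondence is irregular, so they are not cognates (the Ragor form has a different source).

no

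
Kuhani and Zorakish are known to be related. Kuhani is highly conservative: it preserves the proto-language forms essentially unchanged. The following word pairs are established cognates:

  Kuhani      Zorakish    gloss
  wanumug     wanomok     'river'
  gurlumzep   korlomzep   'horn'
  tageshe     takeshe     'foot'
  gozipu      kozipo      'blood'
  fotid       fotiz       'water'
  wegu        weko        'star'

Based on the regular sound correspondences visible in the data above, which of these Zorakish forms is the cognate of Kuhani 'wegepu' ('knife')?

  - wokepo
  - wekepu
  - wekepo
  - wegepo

tageshe ~ takeshe — Kuhani g corresponds to Zorakish k between vowels (before a front vowel).
gozipu ~ kozipo, wegu ~ weko — Kuhani u corresponds to Zorakish o word-finally.
Applying these to Kuhani 'wegepu':
  wegepu → wekepu   (g→k between vowels (before a front vowel))
  wekepu → wekepo   (u→o word-finally)
So the Zorakish cognate is 'wekepo'.

wekepo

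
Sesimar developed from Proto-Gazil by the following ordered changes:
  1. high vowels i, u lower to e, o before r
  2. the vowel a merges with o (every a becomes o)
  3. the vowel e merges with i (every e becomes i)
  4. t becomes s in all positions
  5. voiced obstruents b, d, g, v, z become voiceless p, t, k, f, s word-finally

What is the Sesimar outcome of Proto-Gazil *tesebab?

Sesimar: start from *tesebab.
  rule 1: no change — tesebab
  rule 2 (vowel merger): tesebab → tesebob
  rule 3 (vowel merger): tesebob → tisibob
  rule 4 (unconditioned shift): tisibob → sisibob
  rule 5 (final devoicing): sisibob → sisibop
  ⇒ Sesimar sisibop

sisibop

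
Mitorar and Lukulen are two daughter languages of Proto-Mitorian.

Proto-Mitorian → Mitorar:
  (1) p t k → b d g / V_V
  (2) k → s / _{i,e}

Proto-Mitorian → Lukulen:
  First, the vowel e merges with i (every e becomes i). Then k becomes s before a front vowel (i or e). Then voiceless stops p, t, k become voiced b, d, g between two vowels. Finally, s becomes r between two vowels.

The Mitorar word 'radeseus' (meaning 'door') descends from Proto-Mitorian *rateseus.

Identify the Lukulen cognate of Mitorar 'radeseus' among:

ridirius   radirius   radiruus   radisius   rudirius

Lukulen: *rateseus
  rateseus → ratisius   [vowel merger]
  ratisius (rule 2 does not apply)
  ratisius → radisius   [intervocalic voicing]
  radisius → radirius   [rhotacism]
  giving Lukulen radirius.
Only 'radirius' matches the regular Lukulen development of *rateseus.

radirius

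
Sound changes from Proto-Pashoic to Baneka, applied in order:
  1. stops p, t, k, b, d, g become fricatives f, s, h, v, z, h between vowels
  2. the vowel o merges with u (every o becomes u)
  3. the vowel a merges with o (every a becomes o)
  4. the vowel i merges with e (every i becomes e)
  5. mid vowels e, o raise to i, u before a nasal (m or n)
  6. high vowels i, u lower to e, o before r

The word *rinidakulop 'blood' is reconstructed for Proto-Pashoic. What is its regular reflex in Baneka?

rinezohulup

Baneka: *rinidakulop > rinizahulop > rinizahulup > rinizohulup > renezohulup > rinezohulup  (by intervocalic lenition, vowel merger, vowel merger, vowel merger, pre-nasal raising)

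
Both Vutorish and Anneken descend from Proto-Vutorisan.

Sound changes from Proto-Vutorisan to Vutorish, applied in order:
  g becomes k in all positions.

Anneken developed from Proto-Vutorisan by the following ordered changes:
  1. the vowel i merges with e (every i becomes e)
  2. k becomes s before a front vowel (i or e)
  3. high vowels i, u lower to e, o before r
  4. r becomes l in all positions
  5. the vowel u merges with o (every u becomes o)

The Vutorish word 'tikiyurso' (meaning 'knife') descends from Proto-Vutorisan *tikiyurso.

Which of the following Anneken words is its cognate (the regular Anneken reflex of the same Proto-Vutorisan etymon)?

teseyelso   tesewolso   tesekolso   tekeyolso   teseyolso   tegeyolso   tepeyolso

Anneken: start from *tikiyurso.
  rule 1 (vowel merger): tikiyurso → tekeyurso
  rule 2 (palatalisation): tekeyurso → teseyurso
  rule 3 (pre-rhotic lowering): teseyurso → teseyorso
  rule 4 (unconditioned shift): teseyorso → teseyolso
  rule 5: no change — teseyolso
  ⇒ Anneken teseyolso
Among the options, 'teseyolso' alone shows every Anneken change applied in order.

teseyolso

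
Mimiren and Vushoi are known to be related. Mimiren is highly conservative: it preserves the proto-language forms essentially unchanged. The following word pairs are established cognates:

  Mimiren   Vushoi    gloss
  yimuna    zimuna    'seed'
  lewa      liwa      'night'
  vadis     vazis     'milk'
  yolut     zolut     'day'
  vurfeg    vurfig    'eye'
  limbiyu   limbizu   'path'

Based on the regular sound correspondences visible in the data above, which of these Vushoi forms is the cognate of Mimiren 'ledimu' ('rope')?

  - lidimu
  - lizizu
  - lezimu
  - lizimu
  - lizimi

lewa ~ liwa, vurfeg ~ vurfig — Mimiren e corresponds to Vushoi i after a consonant, before a consonant other than r, m, n, p, b, f, v.
vadis ~ vazis — Mimiren d corresponds to Vushoi z between vowels (before a front vowel).
Applying these to Mimiren 'ledimu':
  ledimu → lidimu   (e→i after a consonant, before a consonant other than r, m, n, p, b, f, v)
  lidimu → lizimu   (d→z between vowels (before a front vowel))
So the Vushoi cognate is 'lizimu'.

lizimu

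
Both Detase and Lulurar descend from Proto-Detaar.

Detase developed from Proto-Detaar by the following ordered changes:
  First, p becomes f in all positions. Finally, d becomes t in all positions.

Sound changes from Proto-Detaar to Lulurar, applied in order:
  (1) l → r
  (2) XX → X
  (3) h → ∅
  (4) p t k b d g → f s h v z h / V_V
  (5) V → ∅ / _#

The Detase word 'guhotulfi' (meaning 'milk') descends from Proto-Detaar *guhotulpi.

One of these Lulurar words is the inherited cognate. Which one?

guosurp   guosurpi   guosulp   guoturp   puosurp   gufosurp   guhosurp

Lulurar: *guhotulpi
  guhotulpi → guhoturpi   [unconditioned shift]
  guhoturpi (rule 2 does not apply)
  guhoturpi → guoturpi   [h-loss]
  guoturpi → guosurpi   [intervocalic lenition]
  guosurpi → guosurp   [apocope]
  giving Lulurar guosurp.
Among the options, 'guosurp' alone shows every Lulurar change applied in order.

guosurp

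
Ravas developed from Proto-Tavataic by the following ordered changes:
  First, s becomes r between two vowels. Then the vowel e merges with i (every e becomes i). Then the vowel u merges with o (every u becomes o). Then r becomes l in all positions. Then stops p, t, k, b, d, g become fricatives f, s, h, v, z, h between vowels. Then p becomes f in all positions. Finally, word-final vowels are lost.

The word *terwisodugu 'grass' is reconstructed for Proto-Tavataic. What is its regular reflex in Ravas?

Ravas: *terwisodugu > terwirodugu > tirwirodugu > tirwirodogo > tilwilodogo > tilwilozoho > tilwilozoh  (by rhotacism, vowel merger, vowel merger, unconditioned shift, intervocalic lenition, apocope)

tilwilozoh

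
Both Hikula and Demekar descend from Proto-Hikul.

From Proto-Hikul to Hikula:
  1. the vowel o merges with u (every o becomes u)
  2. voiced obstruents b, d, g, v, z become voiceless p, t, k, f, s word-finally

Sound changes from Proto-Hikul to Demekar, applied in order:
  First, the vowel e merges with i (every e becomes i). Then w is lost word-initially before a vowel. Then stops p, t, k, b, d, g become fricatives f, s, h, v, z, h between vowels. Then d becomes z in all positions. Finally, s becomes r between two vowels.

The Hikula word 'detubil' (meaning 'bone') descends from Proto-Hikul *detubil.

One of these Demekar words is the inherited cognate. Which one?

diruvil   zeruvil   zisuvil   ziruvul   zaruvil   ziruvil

ziruvil

Demekar: *detubil
  detubil → ditubil   [vowel merger]
  ditubil (rule 2 does not apply)
  ditubil → disuvil   [intervocalic lenition]
  disuvil → zisuvil   [unconditioned shift]
  zisuvil → ziruvil   [rhotacism]
  giving Demekar ziruvil.
Among the options, 'ziruvil' alone shows every Demekar change applied in order.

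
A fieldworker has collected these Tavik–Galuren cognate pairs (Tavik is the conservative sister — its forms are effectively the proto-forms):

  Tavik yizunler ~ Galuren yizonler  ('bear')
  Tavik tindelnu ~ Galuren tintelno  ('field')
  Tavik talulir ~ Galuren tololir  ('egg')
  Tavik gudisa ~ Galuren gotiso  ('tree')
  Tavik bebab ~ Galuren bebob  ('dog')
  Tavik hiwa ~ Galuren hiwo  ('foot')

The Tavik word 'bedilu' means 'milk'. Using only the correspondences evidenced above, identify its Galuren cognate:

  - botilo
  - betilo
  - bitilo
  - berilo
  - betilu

betilo

gudisa ~ gotiso — Tavik d corresponds to Galuren t between vowels (before a front vowel).
tindelnu ~ tintelno — Tavik u corresponds to Galuren o word-finally.
Applying these to Tavik 'bedilu':
  bedilu → betilu   (d→t between vowels (before a front vowel))
  betilu → betilo   (u→o word-finally)
So the Galuren cognate is 'betilo'.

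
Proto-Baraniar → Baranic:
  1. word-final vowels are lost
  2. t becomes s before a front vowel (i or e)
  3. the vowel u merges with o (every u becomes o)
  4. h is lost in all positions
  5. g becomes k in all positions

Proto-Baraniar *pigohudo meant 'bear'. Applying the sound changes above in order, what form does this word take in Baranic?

Baranic: start from *pigohudo.
  rule 1 (apocope): pigohudo → pigohud
  rule 2: no change — pigohud
  rule 3 (vowel merger): pigohud → pigohod
  rule 4 (h-loss): pigohod → pigood
  rule 5 (unconditioned shift): pigood → pikood
  ⇒ Baranic pikood

pikood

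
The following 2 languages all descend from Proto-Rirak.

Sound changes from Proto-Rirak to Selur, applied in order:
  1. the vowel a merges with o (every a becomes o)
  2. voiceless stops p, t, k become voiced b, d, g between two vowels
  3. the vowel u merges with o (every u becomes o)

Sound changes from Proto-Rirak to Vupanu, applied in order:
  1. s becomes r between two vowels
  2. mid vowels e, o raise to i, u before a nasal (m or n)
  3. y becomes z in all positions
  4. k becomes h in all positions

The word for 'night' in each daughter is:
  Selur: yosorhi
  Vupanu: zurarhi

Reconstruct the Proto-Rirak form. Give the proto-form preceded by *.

Position 2: Selur has o, Vupanu has u. Taking the neighbouring segments as reconstructed: Selur o could go back to *a or *o or *u; Vupanu u can only go back to *u — the one source consistent with every daughter is *u.
Position 4: Selur has o, Vupanu has a. Vupanu preserves a here (none of its changes turn any other segment into a), so the proto-segment is *a.
Position 1: Selur has y, Vupanu has z. Selur preserves y here (none of its changes turn any other segment into y), so the proto-segment is *y.
Verify the candidate proto-form against each daughter:
Selur: start from *yusarhi.
  rule 1 (vowel merger): yusarhi → yusorhi
  rule 2: no change — yusorhi
  rule 3 (vowel merger): yusorhi → yosorhi
  ⇒ Selur yosorhi
Vupanu: *yusarhi > yurarhi > zurarhi  (by rhotacism, unconditioned shift)
No other proto-form is consistent with every reflex, so the reconstruction is *yusarhi.

*yusarhi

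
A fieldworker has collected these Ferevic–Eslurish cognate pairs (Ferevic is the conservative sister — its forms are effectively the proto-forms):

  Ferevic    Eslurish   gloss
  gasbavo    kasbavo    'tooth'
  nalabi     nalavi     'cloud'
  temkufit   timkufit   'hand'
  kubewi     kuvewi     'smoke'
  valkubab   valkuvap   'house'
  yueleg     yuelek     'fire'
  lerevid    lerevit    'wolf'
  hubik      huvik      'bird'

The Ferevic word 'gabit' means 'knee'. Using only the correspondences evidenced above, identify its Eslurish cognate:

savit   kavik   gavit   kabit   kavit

gasbavo ~ kasbavo — Ferevic g corresponds to Eslurish k word-initially before a back vowel.
nalabi ~ nalavi, hubik ~ huvik — Ferevic b corresponds to Eslurish v between vowels (before a front vowel).
Applying these to Ferevic 'gabit':
  gabit → kabit   (g→k word-initially before a back vowel)
  kabit → kavit   (b→v between vowels (before a front vowel))
So the Eslurish cognate is 'kavit'.

kavit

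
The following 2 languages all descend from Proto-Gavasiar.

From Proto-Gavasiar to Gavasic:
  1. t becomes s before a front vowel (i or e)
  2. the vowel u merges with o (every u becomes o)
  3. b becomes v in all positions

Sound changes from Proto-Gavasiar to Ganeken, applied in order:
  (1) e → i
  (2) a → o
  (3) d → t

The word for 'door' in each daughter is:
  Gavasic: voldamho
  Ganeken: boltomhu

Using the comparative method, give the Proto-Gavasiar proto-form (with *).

Position 4: Gavasic has d, Ganeken has t. Gavasic preserves d here (none of its changes turn any other segment into d), so the proto-segment is *d.
Position 5: Gavasic has a, Ganeken has o. Gavasic preserves a here (none of its changes turn any other segment into a), so the proto-segment is *a.
Position 1: Gavasic has v, Ganeken has b. Ganeken preserves b here (none of its changes turn any other segment into b), so the proto-segment is *b.
This points to *boldamhu. Verify forward in each daughter:
Gavasic: *boldamhu
  boldamhu (rule 1 does not apply)
  boldamhu → boldamho   [vowel merger]
  boldamho → voldamho   [unconditioned shift]
  giving Gavasic voldamho.
Ganeken: *boldamhu
  boldamhu (rule 1 does not apply)
  boldamhu → boldomhu   [vowel merger]
  boldomhu → boltomhu   [unconditioned shift]
  giving Ganeken boltomhu.
Only *boldamhu yields all of Gavasic voldamho, Ganeken boltomhu.

*boldamhu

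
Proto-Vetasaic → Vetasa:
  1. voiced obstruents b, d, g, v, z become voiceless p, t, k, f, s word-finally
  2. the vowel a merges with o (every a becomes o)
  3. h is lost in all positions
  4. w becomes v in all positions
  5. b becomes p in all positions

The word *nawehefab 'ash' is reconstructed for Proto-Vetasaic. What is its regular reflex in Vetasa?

noveefop

Vetasa: *nawehefab > nawehefap > nowehefop > noweefop > noveefop  (by final devoicing, vowel merger, h-loss, unconditioned shift)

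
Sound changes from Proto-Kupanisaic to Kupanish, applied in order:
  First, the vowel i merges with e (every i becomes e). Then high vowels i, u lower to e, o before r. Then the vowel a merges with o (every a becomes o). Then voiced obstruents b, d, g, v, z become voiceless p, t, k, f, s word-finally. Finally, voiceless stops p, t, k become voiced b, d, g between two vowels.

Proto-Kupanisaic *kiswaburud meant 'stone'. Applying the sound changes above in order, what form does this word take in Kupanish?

Kupanish: *kiswaburud
  kiswaburud → keswaburud   [vowel merger]
  keswaburud → keswaborud   [pre-rhotic lowering]
  keswaborud → keswoborud   [vowel merger]
  keswoborud → keswoborut   [final devoicing]
  keswoborut (rule 5 does not apply)
  giving Kupanish keswoborut.

keswoborut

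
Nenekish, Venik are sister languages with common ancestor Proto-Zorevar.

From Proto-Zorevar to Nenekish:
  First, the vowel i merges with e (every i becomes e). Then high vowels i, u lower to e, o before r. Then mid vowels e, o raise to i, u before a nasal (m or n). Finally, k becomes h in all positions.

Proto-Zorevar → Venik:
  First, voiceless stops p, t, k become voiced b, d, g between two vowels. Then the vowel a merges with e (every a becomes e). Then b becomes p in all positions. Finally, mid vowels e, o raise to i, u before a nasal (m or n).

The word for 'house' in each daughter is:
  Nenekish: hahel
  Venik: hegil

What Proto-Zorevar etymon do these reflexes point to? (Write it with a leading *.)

Position 4: Nenekish has e, Venik has i. Taking the neighbouring segments as reconstructed: Nenekish e could go back to *e or *i; Venik i can only go back to *i — the one source consistent with every daughter is *i.
Position 3: Nenekish has h, Venik has g. Taking the neighbouring segments as reconstructed: Nenekish h could go back to *k or *h; Venik g could go back to *k or *g — the one source consistent with every daughter is *k.
Continuing position by position gives *hakil; check it forward:
Nenekish: *hakil
  hakil → hakel   [vowel merger]
  hakel (rule 2 does not apply)
  hakel (rule 3 does not apply)
  hakel → hahel   [unconditioned shift]
  giving Nenekish hahel.
Venik: *hakil > hagil > hegil  (by intervocalic voicing, vowel merger)
Only *hakil yields all of Nenekish hahel, Venik hegil.

*hakil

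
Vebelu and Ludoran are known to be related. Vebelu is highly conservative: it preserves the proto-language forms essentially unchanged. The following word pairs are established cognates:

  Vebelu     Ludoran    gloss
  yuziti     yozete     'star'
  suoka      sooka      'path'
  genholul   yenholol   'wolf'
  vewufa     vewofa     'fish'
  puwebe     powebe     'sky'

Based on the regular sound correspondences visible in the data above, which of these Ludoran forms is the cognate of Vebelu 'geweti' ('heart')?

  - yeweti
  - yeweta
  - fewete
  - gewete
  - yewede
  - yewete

yewete

genholul ~ yenholol — Vebelu g corresponds to Ludoran y word-initially before a front vowel.
yuziti ~ yozete — Vebelu i corresponds to Ludoran e word-finally.
Applying these to Vebelu 'geweti':
  geweti → yeweti   (g→y word-initially before a front vowel)
  yeweti → yewete   (i→e word-finally)
So the Ludoran cognate is 'yewete'.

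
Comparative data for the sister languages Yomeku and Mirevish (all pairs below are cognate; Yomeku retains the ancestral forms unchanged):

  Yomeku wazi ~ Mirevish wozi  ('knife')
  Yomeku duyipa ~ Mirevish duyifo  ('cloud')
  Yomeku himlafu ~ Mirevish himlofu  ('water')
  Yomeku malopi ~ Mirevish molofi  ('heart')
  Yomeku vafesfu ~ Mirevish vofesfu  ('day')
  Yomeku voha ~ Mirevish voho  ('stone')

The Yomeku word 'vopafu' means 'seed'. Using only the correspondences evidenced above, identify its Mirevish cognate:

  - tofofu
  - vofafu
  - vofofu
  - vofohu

vofofu

duyipa ~ duyifo — Yomeku p corresponds to Mirevish f between vowels (before a back vowel).
himlafu ~ himlofu, vafesfu ~ vofesfu — Yomeku a corresponds to Mirevish o after a consonant, before a labial obstruent.
Applying these to Yomeku 'vopafu':
  vopafu → vofafu   (p→f between vowels (before a back vowel))
  vofafu → vofofu   (a→o after a consonant, before a labial obstruent)
So the Mirevish cognate is 'vofofu'.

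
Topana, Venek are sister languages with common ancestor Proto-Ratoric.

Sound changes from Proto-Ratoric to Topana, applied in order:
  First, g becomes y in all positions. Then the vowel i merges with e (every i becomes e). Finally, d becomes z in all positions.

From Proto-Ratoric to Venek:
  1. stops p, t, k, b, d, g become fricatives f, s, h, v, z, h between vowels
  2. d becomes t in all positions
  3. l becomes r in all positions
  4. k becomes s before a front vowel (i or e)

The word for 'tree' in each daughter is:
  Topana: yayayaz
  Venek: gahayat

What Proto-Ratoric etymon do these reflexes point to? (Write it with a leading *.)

*gagayad

Position 3: Topana has y, Venek has h. Taking the neighbouring segments as reconstructed: Topana y could go back to *g or *y; Venek h could go back to *k or *g or *h — the one source consistent with every daughter is *g.
Position 1: Topana has y, Venek has g. Venek preserves g here (none of its changes turn any other segment into g), so the proto-segment is *g.
Position 7: Topana has z, Venek has t. Taking the neighbouring segments as reconstructed: Topana z could go back to *d or *z; Venek t could go back to *t or *d — the one source consistent with every daughter is *d.
This points to *gagayad. Verify forward in each daughter:
Topana: *gagayad > yayayad > yayayaz  (by unconditioned shift, unconditioned shift)
Venek: *gagayad > gahayad > gahayat  (by intervocalic lenition, unconditioned shift)
*gagayad is the unique common source.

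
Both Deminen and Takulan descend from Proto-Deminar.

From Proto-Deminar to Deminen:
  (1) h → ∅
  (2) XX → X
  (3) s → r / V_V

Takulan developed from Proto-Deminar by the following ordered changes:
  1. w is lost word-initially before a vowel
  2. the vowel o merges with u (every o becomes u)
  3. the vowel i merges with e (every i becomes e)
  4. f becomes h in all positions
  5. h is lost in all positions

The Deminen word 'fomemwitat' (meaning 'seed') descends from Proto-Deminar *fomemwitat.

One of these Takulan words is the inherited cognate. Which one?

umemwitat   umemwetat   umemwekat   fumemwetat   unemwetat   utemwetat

umemwetat

Takulan: *fomemwitat
  fomemwitat (rule 1 does not apply)
  fomemwitat → fumemwitat   [vowel merger]
  fumemwitat → fumemwetat   [vowel merger]
  fumemwetat → humemwetat   [unconditioned shift]
  humemwetat → umemwetat   [h-loss]
  giving Takulan umemwetat.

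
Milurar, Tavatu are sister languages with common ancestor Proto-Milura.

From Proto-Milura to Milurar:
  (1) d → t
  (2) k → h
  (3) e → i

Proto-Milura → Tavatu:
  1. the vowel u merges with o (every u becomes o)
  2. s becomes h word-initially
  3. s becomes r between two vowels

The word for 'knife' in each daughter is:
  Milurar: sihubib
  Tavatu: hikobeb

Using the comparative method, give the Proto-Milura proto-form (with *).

Position 6: Milurar has i, Tavatu has e. Tavatu preserves e here (none of its changes turn any other segment into e), so the proto-segment is *e.
Position 4: Milurar has u, Tavatu has o. Milurar preserves u here (none of its changes turn any other segment into u), so the proto-segment is *u.
Position 1: Milurar has s, Tavatu has h. Milurar preserves s here (none of its changes turn any other segment into s), so the proto-segment is *s.
Verify the candidate proto-form against each daughter:
Milurar: *sikubeb > sihubeb > sihubib  (by unconditioned shift, vowel merger)
Tavatu: *sikubeb > sikobeb > hikobeb  (by vowel merger, debuccalisation)
Only *sikubeb yields all of Milurar sihubib, Tavatu hikobeb.

*sikubeb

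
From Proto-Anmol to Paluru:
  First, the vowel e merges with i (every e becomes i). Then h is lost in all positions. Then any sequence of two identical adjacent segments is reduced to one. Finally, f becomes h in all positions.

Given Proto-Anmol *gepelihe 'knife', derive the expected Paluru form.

Paluru: *gepelihe > gipilihi > gipilii > gipili  (by vowel merger, h-loss, degemination)

gipili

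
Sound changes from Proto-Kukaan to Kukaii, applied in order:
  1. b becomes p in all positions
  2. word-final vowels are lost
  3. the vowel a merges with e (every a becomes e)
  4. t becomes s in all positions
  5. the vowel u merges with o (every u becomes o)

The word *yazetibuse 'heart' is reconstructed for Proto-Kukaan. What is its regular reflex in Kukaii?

Kukaii: *yazetibuse > yazetipuse > yazetipus > yezetipus > yezesipus > yezesipos  (by unconditioned shift, apocope, vowel merger, unconditioned shift, vowel merger)

yezesipos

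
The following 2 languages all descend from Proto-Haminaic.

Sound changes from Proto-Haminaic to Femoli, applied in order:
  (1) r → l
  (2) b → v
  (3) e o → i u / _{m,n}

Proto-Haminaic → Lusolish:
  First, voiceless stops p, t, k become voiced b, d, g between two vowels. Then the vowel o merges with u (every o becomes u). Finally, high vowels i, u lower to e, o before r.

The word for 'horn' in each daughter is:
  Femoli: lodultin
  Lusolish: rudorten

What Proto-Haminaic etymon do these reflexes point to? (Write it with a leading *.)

*rodurten

Position 1: Femoli has l, Lusolish has r. Lusolish preserves r here (none of its changes turn any other segment into r), so the proto-segment is *r.
Position 5: Femoli has l, Lusolish has r. Lusolish preserves r here (none of its changes turn any other segment into r), so the proto-segment is *r.
Position 2: Femoli has o, Lusolish has u. Femoli preserves o here (none of its changes turn any other segment into o), so the proto-segment is *o.
Verify the candidate proto-form against each daughter:
Femoli: start from *rodurten.
  rule 1 (unconditioned shift): rodurten → lodulten
  rule 2: no change — lodulten
  rule 3 (pre-nasal raising): lodulten → lodultin
  ⇒ Femoli lodultin
Lusolish: start from *rodurten.
  rule 1: no change — rodurten
  rule 2 (vowel merger): rodurten → rudurten
  rule 3 (pre-rhotic lowering): rudurten → rudorten
  ⇒ Lusolish rudorten
Only *rodurten yields all of Femoli lodultin, Lusolish rudorten.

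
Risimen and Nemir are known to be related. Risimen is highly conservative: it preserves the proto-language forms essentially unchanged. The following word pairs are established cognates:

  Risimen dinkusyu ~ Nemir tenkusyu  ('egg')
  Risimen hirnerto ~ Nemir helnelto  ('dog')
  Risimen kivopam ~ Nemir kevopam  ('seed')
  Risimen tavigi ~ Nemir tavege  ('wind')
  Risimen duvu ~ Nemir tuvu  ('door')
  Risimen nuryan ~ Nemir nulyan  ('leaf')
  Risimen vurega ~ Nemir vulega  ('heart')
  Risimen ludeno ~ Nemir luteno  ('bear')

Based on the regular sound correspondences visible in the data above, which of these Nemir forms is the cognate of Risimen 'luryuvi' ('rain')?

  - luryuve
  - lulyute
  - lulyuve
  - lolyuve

hirnerto ~ helnelto, nuryan ~ nulyan — Risimen r corresponds to Nemir l after a vowel, before a consonant other than r, m, n, p, b, f, v.
tavigi ~ tavege — Risimen i corresponds to Nemir e word-finally.
Applying these to Risimen 'luryuvi':
  luryuvi → lulyuvi   (r→l after a vowel, before a consonant other than r, m, n, p, b, f, v)
  lulyuvi → lulyuve   (i→e word-finally)
So the Nemir cognate is 'lulyuve'.

lulyuve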